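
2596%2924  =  2596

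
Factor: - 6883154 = -2^1*137^1*25121^1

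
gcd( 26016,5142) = 6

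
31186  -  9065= 22121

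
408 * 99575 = 40626600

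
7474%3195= 1084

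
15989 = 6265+9724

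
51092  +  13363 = 64455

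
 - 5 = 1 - 6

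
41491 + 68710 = 110201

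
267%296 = 267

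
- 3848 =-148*26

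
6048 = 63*96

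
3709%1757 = 195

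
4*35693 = 142772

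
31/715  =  31/715 =0.04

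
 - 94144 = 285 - 94429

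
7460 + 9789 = 17249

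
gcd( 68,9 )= 1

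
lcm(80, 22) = 880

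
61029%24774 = 11481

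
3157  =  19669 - 16512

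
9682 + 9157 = 18839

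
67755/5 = 13551 = 13551.00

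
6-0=6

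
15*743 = 11145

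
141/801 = 47/267 = 0.18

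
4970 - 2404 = 2566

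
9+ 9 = 18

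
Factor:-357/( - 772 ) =2^ ( - 2 )  *3^1*7^1*17^1*193^( - 1)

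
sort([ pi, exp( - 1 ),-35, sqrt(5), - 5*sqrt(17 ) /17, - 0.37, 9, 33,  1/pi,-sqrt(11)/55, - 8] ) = [ - 35,  -  8, - 5*sqrt(17)/17, - 0.37, - sqrt(11)/55, 1/pi, exp( - 1), sqrt( 5 ), pi, 9,33 ] 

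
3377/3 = 1125 + 2/3 = 1125.67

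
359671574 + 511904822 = 871576396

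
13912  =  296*47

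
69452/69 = 69452/69 = 1006.55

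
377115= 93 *4055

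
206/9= 22 + 8/9  =  22.89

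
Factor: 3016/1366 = 2^2*13^1*29^1*683^(-1) = 1508/683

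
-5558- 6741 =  - 12299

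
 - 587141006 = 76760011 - 663901017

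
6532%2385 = 1762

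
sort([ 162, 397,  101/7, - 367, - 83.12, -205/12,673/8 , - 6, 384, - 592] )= [ -592, - 367,- 83.12, - 205/12, - 6, 101/7, 673/8, 162, 384, 397 ] 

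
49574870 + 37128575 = 86703445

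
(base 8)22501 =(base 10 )9537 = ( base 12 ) 5629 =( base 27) d26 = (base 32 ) 9A1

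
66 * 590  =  38940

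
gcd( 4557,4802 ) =49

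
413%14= 7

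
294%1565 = 294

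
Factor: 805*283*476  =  108439940 = 2^2*5^1*7^2*17^1*23^1*283^1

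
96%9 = 6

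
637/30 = 637/30 = 21.23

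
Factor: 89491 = 89491^1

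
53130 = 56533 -3403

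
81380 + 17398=98778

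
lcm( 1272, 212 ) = 1272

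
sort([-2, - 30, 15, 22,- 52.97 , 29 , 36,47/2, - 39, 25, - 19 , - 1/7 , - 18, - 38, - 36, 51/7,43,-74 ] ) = [- 74, - 52.97 ,-39, - 38, - 36,-30,  -  19,-18, - 2,  -  1/7,  51/7,15,22,47/2,25, 29,36, 43]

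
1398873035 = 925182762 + 473690273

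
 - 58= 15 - 73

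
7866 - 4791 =3075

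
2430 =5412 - 2982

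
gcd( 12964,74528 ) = 4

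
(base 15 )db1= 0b110000010011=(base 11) 2360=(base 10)3091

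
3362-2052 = 1310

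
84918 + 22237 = 107155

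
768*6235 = 4788480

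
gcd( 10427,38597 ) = 1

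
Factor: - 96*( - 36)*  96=2^12*3^4 = 331776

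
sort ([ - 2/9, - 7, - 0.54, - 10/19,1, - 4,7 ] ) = [ - 7, - 4,  -  0.54, - 10/19, - 2/9,1, 7 ]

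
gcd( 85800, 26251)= 1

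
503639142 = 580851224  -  77212082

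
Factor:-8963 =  - 8963^1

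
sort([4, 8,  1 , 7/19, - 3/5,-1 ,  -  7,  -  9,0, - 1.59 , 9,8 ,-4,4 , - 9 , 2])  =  [-9, - 9, - 7,-4 , - 1.59,-1,-3/5 , 0 , 7/19,1,2,4 , 4, 8, 8 , 9] 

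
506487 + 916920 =1423407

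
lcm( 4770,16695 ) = 33390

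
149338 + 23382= 172720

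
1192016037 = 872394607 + 319621430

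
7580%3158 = 1264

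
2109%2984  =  2109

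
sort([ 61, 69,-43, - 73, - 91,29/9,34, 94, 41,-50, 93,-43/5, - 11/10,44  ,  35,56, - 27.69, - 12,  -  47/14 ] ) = [-91, -73, - 50, - 43, - 27.69, - 12, - 43/5, - 47/14, - 11/10  ,  29/9,34, 35, 41, 44, 56,61,69, 93, 94 ] 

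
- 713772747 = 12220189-725992936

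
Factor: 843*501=3^2*167^1*281^1 = 422343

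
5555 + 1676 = 7231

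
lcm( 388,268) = 25996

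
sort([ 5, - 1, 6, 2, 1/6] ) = [ - 1,  1/6,  2 , 5, 6 ]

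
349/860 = 349/860 = 0.41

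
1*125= 125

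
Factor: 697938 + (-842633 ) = - 144695 =-  5^1*43^1*673^1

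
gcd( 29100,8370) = 30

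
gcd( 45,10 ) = 5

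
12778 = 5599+7179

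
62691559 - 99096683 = - 36405124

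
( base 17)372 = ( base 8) 1734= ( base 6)4324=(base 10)988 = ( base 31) 10R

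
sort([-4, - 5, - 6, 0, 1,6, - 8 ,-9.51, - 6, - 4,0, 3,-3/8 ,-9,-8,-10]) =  [  -  10,-9.51, - 9, - 8, -8, - 6,-6, -5,  -  4,- 4, - 3/8,0,0, 1,3 , 6]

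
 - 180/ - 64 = 45/16=   2.81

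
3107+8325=11432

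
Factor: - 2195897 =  - 11^1 * 89^1*2243^1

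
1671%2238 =1671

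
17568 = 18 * 976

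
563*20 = 11260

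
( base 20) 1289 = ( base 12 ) 5235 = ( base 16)2309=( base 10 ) 8969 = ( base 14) 33a9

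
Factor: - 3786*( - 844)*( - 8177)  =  -26128654968 = - 2^3*3^1*13^1*17^1*37^1*211^1*631^1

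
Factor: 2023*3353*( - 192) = -2^6*3^1*7^2*17^2 * 479^1 = - 1302358848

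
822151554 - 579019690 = 243131864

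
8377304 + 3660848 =12038152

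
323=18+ 305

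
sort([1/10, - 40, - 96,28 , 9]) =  [ - 96, -40, 1/10,9,28] 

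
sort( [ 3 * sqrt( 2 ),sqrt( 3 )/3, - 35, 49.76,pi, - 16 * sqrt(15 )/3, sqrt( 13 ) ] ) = [ - 35, - 16*sqrt (15)/3,sqrt( 3)/3, pi,sqrt( 13 ),3 * sqrt( 2),  49.76]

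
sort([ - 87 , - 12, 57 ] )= [ - 87, - 12,57]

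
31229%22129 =9100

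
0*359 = 0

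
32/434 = 16/217 = 0.07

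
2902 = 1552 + 1350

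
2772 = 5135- 2363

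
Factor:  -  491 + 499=2^3= 8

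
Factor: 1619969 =13^1 * 29^1*4297^1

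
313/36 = 313/36 =8.69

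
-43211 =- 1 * 43211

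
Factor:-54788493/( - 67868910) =18262831/22622970 = 2^( - 1)*3^( - 1 )*5^ (-1 )*43^1*227^1*1871^1*754099^ ( - 1 )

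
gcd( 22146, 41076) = 6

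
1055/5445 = 211/1089 = 0.19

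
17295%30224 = 17295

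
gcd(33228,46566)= 234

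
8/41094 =4/20547 = 0.00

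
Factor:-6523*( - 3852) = 25126596 = 2^2*3^2*11^1*107^1*593^1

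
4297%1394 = 115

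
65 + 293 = 358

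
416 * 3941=1639456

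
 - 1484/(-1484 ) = 1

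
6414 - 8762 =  - 2348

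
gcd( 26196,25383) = 3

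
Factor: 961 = 31^2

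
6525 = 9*725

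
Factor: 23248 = 2^4*1453^1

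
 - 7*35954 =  - 251678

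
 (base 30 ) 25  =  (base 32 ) 21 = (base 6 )145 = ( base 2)1000001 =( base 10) 65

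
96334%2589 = 541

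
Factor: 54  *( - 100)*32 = - 2^8*3^3*5^2 = - 172800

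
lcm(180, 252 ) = 1260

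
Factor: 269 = 269^1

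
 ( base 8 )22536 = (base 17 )1g1c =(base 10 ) 9566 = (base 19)1799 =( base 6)112142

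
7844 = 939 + 6905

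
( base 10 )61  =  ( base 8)75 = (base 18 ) 37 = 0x3D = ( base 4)331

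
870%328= 214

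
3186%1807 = 1379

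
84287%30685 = 22917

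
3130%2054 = 1076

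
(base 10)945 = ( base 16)3b1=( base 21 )230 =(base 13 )579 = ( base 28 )15l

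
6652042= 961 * 6922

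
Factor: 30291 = 3^1*23^1 * 439^1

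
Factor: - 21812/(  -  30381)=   28/39= 2^2 *3^( - 1)*7^1 *13^(-1 ) 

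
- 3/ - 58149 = 1/19383 = 0.00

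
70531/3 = 23510 + 1/3  =  23510.33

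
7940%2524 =368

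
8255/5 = 1651 = 1651.00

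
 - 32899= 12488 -45387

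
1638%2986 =1638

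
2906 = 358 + 2548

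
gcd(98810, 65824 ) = 2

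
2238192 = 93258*24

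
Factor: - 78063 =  - 3^1*26021^1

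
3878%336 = 182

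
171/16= 10+11/16 = 10.69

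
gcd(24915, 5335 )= 55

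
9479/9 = 1053 + 2/9 = 1053.22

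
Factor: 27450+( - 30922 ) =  - 2^4 * 7^1*31^1 = - 3472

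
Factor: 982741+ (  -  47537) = 2^2 * 17^2*809^1  =  935204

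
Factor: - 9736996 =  - 2^2*2434249^1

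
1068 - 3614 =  - 2546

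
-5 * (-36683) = 183415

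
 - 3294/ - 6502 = 1647/3251 = 0.51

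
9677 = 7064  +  2613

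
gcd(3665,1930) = 5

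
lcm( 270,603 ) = 18090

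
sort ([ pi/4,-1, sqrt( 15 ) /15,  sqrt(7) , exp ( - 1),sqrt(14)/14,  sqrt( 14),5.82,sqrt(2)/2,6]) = [-1 , sqrt( 15)/15,sqrt(14)/14, exp( - 1), sqrt ( 2)/2,  pi/4, sqrt( 7),sqrt( 14),  5.82, 6] 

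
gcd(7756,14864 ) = 4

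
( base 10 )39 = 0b100111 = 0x27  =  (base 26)1D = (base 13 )30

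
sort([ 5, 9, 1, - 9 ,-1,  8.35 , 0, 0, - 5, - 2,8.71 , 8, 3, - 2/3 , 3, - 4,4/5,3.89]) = [ - 9, - 5 , - 4,-2, - 1,-2/3,0, 0,4/5,1, 3, 3, 3.89,5 , 8, 8.35 , 8.71, 9]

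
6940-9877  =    -  2937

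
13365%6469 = 427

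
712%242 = 228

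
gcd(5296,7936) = 16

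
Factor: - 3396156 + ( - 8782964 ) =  - 12179120  =  -2^4*5^1*152239^1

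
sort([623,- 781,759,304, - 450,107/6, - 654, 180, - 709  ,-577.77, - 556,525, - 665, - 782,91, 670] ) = [-782, - 781,-709,  -  665,  -  654,  -  577.77,-556, - 450,107/6 , 91, 180, 304, 525,623, 670,759 ]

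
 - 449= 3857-4306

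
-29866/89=- 336 +38/89 = - 335.57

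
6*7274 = 43644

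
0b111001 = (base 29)1s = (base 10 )57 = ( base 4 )321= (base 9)63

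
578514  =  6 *96419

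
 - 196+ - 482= -678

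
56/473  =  56/473 = 0.12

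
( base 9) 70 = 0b111111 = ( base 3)2100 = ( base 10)63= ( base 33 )1U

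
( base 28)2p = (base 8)121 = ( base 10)81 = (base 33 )2F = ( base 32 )2H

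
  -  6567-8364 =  - 14931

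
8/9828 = 2/2457  =  0.00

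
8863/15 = 8863/15= 590.87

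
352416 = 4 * 88104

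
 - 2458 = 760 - 3218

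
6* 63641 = 381846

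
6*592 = 3552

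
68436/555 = 123 + 57/185 = 123.31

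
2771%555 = 551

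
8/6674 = 4/3337 = 0.00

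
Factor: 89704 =2^3*11213^1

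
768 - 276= 492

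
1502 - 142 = 1360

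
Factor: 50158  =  2^1*31^1 * 809^1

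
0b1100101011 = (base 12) 577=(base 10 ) 811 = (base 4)30223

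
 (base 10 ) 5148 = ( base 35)473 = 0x141c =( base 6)35500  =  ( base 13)2460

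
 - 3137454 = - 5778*543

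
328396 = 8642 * 38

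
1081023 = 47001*23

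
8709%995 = 749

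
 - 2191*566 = -1240106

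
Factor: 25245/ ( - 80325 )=  -  11/35 = - 5^( - 1)*7^( - 1 )*11^1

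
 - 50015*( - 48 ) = 2400720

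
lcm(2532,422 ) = 2532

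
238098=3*79366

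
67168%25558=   16052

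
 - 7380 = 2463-9843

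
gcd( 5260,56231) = 1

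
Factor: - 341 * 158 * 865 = -2^1 * 5^1 *11^1 * 31^1 * 79^1*173^1 = - 46604470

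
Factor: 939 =3^1*313^1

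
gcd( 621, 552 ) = 69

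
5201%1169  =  525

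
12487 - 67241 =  -54754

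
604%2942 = 604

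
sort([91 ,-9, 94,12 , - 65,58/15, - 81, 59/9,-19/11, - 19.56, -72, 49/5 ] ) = [ - 81, - 72, - 65, - 19.56, - 9, - 19/11,58/15, 59/9,  49/5,12,91,94 ] 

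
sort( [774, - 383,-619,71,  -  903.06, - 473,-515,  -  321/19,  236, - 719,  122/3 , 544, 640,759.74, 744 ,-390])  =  [-903.06, - 719, - 619,  -  515,-473, - 390, - 383, - 321/19, 122/3,71,  236, 544 , 640, 744,759.74,774]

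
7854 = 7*1122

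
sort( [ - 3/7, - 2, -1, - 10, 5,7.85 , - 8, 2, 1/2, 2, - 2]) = [  -  10, - 8 ,-2, - 2,- 1, - 3/7 , 1/2 , 2 , 2, 5,7.85 ] 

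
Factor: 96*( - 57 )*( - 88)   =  2^8*3^2*11^1 * 19^1=481536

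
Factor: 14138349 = 3^1*4712783^1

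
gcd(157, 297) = 1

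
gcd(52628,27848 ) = 236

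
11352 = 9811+1541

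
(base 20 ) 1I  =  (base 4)212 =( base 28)1a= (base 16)26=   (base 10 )38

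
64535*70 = 4517450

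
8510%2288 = 1646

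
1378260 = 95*14508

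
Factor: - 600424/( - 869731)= 2^3* 11^1*307^( - 1)*2833^(  -  1)*6823^1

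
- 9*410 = - 3690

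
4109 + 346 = 4455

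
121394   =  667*182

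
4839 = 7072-2233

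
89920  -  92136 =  - 2216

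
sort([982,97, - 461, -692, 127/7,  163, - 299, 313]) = [  -  692,- 461 ,- 299,127/7, 97 , 163,313,982]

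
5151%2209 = 733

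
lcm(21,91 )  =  273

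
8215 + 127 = 8342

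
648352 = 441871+206481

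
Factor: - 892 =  - 2^2*223^1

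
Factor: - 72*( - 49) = 3528 = 2^3*3^2* 7^2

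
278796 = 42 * 6638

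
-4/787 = -1 + 783/787 = - 0.01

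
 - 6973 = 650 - 7623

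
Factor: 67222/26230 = 551/215 = 5^( -1)*19^1*29^1*43^( - 1)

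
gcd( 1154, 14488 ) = 2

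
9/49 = 9/49 = 0.18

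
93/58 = 93/58 =1.60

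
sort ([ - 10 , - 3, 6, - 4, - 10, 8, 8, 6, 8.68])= [ - 10,  -  10, - 4,-3,6,6, 8,  8,8.68] 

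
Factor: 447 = 3^1*149^1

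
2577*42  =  108234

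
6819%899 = 526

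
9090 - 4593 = 4497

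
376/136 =47/17 = 2.76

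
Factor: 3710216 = 2^3*17^1*27281^1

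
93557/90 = 1039+ 47/90 = 1039.52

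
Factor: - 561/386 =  - 2^( - 1 ) * 3^1*11^1*17^1 *193^ ( - 1)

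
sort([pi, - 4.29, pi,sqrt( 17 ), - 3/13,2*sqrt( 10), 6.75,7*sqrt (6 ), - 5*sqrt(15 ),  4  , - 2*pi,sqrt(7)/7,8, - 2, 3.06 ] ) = [-5*sqrt(15 ), - 2*pi, - 4.29,-2,  -  3/13, sqrt( 7) /7,3.06,pi , pi, 4, sqrt(17 ),2*sqrt(10 ),  6.75,  8, 7*sqrt(6 )]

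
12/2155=12/2155 = 0.01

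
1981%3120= 1981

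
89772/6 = 14962 = 14962.00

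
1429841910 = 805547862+624294048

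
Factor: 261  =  3^2*29^1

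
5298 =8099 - 2801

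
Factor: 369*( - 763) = - 281547= -3^2*7^1*41^1*109^1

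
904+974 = 1878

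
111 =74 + 37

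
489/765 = 163/255  =  0.64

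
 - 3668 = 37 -3705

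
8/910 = 4/455 = 0.01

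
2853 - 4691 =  - 1838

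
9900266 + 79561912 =89462178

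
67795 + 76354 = 144149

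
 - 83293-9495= - 92788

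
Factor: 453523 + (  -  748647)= - 295124=- 2^2*89^1*829^1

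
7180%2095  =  895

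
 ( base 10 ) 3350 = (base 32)38m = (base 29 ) 3SF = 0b110100010110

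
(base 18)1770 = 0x2022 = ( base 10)8226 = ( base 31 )8hb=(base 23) FCF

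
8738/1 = 8738 = 8738.00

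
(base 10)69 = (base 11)63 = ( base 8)105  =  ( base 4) 1011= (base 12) 59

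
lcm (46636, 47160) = 4197240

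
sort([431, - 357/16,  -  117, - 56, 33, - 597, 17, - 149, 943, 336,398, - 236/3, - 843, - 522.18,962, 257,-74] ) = [ - 843, - 597, - 522.18, - 149, - 117,-236/3 , - 74, - 56, - 357/16,17, 33,  257,336, 398,431, 943 , 962] 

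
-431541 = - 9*47949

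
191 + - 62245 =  - 62054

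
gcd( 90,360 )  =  90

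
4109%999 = 113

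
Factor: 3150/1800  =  7/4 = 2^( - 2)*7^1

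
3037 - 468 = 2569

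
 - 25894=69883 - 95777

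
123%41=0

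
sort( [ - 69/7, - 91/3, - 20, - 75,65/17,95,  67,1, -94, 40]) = [ - 94, - 75, - 91/3,  -  20, - 69/7, 1,65/17,  40 , 67, 95]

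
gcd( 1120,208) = 16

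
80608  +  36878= 117486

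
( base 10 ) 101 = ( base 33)32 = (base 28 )3H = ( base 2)1100101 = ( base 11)92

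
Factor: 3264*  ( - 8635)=  -  2^6*3^1*5^1*11^1*17^1*157^1 = -28184640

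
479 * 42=20118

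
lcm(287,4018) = 4018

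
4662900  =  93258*50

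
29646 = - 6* ( - 4941)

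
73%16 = 9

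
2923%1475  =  1448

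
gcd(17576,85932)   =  4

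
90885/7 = 12983 +4/7= 12983.57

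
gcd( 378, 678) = 6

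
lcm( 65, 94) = 6110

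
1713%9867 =1713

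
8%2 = 0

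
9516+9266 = 18782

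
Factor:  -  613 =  - 613^1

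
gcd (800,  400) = 400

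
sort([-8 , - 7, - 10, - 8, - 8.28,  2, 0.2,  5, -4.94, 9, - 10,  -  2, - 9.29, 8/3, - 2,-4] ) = [ - 10, - 10, -9.29, - 8.28,-8, - 8,-7, - 4.94 ,- 4, - 2,-2, 0.2, 2, 8/3, 5,  9]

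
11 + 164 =175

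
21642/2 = 10821 = 10821.00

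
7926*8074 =63994524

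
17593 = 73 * 241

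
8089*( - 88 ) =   -  711832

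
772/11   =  772/11=70.18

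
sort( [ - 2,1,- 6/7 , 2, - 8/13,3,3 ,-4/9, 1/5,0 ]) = [ - 2,-6/7, - 8/13,-4/9, 0,1/5, 1,2,3, 3 ] 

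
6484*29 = 188036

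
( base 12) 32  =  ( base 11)35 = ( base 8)46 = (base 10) 38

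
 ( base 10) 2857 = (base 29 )3bf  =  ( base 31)2u5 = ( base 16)B29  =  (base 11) 2168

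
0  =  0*7039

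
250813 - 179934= 70879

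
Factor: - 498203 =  - 23^1 *21661^1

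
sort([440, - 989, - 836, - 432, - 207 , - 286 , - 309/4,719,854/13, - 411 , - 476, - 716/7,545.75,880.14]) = [ - 989,-836, - 476 , - 432,-411,-286, - 207, - 716/7, - 309/4,854/13,440, 545.75,719 , 880.14 ]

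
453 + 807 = 1260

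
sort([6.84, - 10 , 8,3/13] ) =[ - 10,3/13,6.84, 8 ] 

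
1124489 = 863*1303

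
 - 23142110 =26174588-49316698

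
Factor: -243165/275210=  - 2^( - 1)  *  3^1*43^1*73^( - 1 ) =- 129/146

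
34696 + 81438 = 116134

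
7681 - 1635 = 6046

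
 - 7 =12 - 19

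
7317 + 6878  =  14195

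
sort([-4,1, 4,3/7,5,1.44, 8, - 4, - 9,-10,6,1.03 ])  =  [  -  10 , -9, -4  , - 4,3/7,1,  1.03,1.44,  4,5,6,8 ]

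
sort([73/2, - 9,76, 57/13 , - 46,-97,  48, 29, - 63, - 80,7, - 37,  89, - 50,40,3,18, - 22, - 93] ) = [ - 97,-93, - 80, - 63, - 50,-46, - 37, - 22, - 9,3,57/13,7, 18 , 29,73/2,40,48,76, 89]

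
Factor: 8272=2^4*11^1 * 47^1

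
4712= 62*76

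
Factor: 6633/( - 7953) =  - 201/241= - 3^1*67^1 *241^( - 1)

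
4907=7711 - 2804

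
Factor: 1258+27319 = 28577 = 17^1 * 41^2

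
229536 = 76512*3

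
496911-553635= -56724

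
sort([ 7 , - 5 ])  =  [ - 5,7]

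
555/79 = 555/79 = 7.03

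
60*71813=4308780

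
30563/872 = 35 +43/872  =  35.05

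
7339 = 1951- - 5388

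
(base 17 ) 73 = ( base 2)1111010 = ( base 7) 233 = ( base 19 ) 68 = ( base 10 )122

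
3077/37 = 83 + 6/37 = 83.16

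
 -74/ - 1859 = 74/1859 = 0.04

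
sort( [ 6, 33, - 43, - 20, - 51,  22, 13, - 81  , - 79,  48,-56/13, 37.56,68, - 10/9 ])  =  [ - 81, - 79,-51,-43, - 20 , - 56/13 , - 10/9,6 , 13 , 22, 33, 37.56,  48, 68 ]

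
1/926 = 1/926 = 0.00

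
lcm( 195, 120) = 1560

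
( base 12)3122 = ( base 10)5354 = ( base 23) a2i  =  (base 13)258B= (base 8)12352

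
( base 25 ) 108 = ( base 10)633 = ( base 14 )333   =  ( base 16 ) 279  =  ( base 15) 2c3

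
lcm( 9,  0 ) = 0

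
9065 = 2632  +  6433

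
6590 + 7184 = 13774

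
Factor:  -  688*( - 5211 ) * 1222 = 2^5 * 3^3*13^1*43^1*47^1*193^1 = 4381075296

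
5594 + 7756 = 13350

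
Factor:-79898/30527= -2^1*7^(-2)*13^1*89^(-1 )*439^1 = - 11414/4361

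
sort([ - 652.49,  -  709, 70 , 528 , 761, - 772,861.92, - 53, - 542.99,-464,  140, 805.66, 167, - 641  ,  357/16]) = [ - 772, -709, -652.49, - 641, - 542.99, - 464, - 53,357/16,70, 140, 167,  528,761, 805.66, 861.92 ]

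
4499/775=4499/775 = 5.81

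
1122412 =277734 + 844678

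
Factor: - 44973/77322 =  - 57/98 = - 2^( - 1 ) * 3^1*7^(-2)*19^1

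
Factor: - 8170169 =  - 7^1*1167167^1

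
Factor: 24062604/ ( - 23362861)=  - 2^2*3^1* 131^1*1297^( - 1) *15307^1*18013^( - 1) 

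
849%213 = 210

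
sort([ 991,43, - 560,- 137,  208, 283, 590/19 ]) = [-560,-137,590/19,43,208,283,991] 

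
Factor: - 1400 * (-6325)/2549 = 8855000/2549  =  2^3*5^4 * 7^1*11^1*23^1 * 2549^( - 1 ) 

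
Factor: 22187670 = 2^1 * 3^1*5^1*757^1*977^1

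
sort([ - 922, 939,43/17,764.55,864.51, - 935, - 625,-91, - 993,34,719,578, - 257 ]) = [ - 993,-935,- 922,- 625,  -  257, - 91,43/17,34,  578 , 719,764.55,864.51,  939 ] 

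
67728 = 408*166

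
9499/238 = 1357/34 = 39.91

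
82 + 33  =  115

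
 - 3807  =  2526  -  6333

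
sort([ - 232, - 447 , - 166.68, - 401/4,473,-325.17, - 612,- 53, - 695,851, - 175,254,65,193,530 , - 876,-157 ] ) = [ - 876, - 695,-612, - 447, - 325.17, - 232, - 175, - 166.68, - 157, - 401/4, - 53,65, 193,254,473,  530,851]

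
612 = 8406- 7794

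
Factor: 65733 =3^1 *21911^1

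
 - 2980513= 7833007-10813520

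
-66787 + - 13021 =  - 79808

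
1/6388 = 1/6388 = 0.00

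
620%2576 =620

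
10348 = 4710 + 5638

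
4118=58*71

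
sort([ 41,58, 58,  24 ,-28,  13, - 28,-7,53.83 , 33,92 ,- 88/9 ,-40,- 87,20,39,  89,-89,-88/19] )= [-89, - 87, - 40, - 28, - 28, - 88/9, - 7, - 88/19,13, 20,24,  33,39, 41,53.83,58,58,89,92]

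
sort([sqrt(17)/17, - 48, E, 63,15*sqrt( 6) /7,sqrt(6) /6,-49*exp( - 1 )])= [ - 48, - 49*exp(-1), sqrt(17) /17,sqrt(6) /6,E, 15*sqrt( 6) /7,63]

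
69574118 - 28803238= 40770880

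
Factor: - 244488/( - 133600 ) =183/100 = 2^( - 2 )*3^1*5^ ( - 2)*61^1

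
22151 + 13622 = 35773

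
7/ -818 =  - 1 +811/818 =-0.01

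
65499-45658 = 19841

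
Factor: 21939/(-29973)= - 71/97 = - 71^1*97^( - 1 )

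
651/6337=651/6337 = 0.10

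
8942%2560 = 1262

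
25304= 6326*4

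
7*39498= 276486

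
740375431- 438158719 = 302216712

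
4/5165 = 4/5165 = 0.00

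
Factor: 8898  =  2^1*3^1 * 1483^1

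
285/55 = 5+ 2/11 = 5.18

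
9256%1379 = 982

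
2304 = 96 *24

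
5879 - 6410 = - 531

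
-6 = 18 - 24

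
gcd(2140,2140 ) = 2140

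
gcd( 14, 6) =2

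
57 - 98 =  - 41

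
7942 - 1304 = 6638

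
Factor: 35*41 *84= 2^2*3^1*5^1*7^2*41^1= 120540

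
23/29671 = 23/29671 = 0.00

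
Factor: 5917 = 61^1*97^1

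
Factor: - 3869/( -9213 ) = 3^( - 1)*37^( - 1)*53^1*73^1*83^ (-1)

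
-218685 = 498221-716906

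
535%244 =47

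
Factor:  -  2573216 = -2^5  *97^1*829^1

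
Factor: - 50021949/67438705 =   -  3^1 *5^( - 1)*811^( - 1 )*16631^( - 1)*16673983^1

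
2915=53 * 55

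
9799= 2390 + 7409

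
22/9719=22/9719 = 0.00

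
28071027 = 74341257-46270230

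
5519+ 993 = 6512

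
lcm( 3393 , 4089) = 159471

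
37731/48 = 12577/16 = 786.06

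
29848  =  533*56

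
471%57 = 15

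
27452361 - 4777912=22674449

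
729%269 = 191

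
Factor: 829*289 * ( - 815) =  - 5^1*17^2*163^1*829^1 =- 195258515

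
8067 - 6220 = 1847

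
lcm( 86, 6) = 258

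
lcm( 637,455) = 3185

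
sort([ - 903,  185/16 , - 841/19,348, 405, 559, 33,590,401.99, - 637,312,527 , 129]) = [-903,-637, - 841/19, 185/16, 33,129,312,  348,  401.99, 405 , 527,  559, 590 ] 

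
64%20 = 4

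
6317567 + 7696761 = 14014328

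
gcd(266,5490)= 2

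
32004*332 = 10625328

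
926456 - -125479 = 1051935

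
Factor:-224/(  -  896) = 1/4  =  2^(  -  2)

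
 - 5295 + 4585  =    -  710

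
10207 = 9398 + 809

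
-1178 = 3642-4820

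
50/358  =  25/179 = 0.14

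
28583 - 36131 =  - 7548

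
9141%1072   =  565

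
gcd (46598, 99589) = 1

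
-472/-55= 8 + 32/55= 8.58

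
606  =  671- 65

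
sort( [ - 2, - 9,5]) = [  -  9, - 2, 5]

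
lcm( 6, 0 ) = 0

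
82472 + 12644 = 95116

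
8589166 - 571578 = 8017588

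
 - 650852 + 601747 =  - 49105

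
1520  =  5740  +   - 4220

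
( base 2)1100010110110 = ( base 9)8608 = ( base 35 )55q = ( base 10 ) 6326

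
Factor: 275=5^2*11^1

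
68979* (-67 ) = - 4621593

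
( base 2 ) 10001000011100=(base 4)2020130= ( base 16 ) 221C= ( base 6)104232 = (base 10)8732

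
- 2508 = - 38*66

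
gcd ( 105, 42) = 21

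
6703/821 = 8 + 135/821 = 8.16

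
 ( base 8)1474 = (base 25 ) 183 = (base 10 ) 828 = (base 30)ri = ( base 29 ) SG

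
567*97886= 55501362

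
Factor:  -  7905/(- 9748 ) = 2^( -2)*3^1*5^1 * 17^1*31^1*2437^(- 1) 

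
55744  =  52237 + 3507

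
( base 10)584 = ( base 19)1be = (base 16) 248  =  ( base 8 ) 1110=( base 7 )1463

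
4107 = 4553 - 446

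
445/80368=445/80368 = 0.01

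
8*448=3584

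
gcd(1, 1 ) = 1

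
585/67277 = 585/67277=0.01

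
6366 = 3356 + 3010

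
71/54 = 1 + 17/54 = 1.31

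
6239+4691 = 10930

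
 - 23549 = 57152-80701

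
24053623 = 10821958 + 13231665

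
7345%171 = 163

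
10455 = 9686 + 769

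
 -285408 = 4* ( - 71352)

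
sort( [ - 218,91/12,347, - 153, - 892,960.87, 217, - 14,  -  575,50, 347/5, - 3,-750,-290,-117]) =[ - 892, - 750, - 575,-290,-218, - 153, - 117, - 14, - 3,91/12,50, 347/5, 217, 347, 960.87]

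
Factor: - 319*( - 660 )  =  210540= 2^2*3^1*5^1*11^2*29^1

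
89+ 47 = 136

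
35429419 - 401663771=-366234352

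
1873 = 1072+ 801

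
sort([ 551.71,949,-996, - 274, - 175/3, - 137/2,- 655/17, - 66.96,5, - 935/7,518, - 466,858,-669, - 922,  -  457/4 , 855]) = [ - 996, - 922, - 669,-466, - 274 , -935/7, - 457/4, - 137/2, - 66.96, - 175/3 , - 655/17,5, 518,551.71 , 855, 858,949] 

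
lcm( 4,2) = 4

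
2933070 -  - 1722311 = 4655381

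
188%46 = 4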